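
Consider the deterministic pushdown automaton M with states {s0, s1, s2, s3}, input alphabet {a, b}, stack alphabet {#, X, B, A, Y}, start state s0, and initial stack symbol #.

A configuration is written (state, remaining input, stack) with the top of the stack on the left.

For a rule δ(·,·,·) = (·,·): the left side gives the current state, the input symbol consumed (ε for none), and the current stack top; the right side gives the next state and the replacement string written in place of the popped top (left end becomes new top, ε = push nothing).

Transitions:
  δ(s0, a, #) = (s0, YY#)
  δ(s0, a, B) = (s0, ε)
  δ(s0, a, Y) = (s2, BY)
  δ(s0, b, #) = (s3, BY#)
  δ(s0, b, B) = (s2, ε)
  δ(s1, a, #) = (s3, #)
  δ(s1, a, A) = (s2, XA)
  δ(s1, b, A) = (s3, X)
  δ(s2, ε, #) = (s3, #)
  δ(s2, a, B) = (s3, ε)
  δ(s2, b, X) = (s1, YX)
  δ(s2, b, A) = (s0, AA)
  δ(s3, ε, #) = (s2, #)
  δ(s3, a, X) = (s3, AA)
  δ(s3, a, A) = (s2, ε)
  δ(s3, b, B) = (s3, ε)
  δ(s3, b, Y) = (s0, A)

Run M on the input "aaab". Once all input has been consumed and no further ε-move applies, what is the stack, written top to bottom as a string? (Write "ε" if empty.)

AY#

(s0, aaab, #) ⊢ (s0, aab, YY#) ⊢ (s2, ab, BYY#) ⊢ (s3, b, YY#) ⊢ (s0, ε, AY#)
All input consumed in state s0 with stack AY#.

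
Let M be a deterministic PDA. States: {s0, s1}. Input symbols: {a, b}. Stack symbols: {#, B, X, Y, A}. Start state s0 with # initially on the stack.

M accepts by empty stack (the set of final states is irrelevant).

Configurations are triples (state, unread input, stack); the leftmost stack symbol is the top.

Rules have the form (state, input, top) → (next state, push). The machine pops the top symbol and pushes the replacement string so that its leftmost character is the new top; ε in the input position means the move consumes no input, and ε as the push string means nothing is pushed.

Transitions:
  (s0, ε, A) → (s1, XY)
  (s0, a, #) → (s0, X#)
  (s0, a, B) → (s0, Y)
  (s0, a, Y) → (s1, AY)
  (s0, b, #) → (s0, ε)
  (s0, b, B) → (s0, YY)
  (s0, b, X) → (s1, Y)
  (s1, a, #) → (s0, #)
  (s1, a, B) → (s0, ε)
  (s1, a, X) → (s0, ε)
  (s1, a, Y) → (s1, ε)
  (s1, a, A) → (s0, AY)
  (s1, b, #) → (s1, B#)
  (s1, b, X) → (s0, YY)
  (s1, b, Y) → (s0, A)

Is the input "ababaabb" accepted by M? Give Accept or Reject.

Reject

(s0, ababaabb, #)
  read a, top #: go to s0, push X# → (s0, babaabb, X#)
  read b, top X: go to s1, push Y → (s1, abaabb, Y#)
  read a, top Y: go to s1, push ε → (s1, baabb, #)
  read b, top #: go to s1, push B# → (s1, aabb, B#)
  read a, top B: go to s0, push ε → (s0, abb, #)
  read a, top #: go to s0, push X# → (s0, bb, X#)
  read b, top X: go to s1, push Y → (s1, b, Y#)
  read b, top Y: go to s0, push A → (s0, ε, A#)
  ε-move, top A: go to s1, push XY → (s1, ε, XY#)
All input consumed; stack is XY#, not empty, and no further ε-move applies.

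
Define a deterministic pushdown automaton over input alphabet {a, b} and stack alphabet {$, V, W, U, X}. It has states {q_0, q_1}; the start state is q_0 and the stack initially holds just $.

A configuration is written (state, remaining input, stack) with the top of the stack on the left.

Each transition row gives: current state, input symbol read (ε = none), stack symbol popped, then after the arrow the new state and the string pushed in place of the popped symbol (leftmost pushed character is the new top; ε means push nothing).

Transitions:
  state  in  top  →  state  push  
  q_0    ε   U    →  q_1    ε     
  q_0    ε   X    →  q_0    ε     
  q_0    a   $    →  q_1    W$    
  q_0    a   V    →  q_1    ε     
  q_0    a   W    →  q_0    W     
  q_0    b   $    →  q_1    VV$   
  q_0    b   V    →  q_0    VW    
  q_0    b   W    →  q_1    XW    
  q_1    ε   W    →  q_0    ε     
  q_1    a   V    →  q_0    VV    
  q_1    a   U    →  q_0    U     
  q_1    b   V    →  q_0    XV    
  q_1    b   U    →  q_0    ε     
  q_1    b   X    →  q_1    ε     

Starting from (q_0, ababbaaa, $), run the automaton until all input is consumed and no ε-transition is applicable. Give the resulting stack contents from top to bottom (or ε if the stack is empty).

WVV$

(q_0, ababbaaa, $)
  read a, top $: go to q_1, push W$ → (q_1, babbaaa, W$)
  ε-move, top W: go to q_0, push ε → (q_0, babbaaa, $)
  read b, top $: go to q_1, push VV$ → (q_1, abbaaa, VV$)
  read a, top V: go to q_0, push VV → (q_0, bbaaa, VVV$)
  read b, top V: go to q_0, push VW → (q_0, baaa, VWVV$)
  read b, top V: go to q_0, push VW → (q_0, aaa, VWWVV$)
  read a, top V: go to q_1, push ε → (q_1, aa, WWVV$)
  ε-move, top W: go to q_0, push ε → (q_0, aa, WVV$)
  read a, top W: go to q_0, push W → (q_0, a, WVV$)
  read a, top W: go to q_0, push W → (q_0, ε, WVV$)
All input consumed in state q_0 with stack WVV$.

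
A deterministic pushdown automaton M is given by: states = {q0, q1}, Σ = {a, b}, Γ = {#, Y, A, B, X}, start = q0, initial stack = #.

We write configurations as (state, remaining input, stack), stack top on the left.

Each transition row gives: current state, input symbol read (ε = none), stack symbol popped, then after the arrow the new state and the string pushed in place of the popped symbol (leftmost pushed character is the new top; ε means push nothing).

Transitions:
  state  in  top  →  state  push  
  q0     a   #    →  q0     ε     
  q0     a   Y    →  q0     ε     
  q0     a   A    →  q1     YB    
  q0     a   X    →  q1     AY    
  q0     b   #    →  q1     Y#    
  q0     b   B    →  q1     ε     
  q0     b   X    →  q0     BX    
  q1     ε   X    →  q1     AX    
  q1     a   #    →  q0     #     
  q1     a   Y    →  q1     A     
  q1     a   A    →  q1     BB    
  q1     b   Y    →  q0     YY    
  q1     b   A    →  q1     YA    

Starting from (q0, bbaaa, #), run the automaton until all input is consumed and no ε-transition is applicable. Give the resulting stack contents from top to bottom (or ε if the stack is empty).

ε

(q0, bbaaa, #) ⊢ (q1, baaa, Y#) ⊢ (q0, aaa, YY#) ⊢ (q0, aa, Y#) ⊢ (q0, a, #) ⊢ (q0, ε, ε)
All input consumed in state q0 with stack ε.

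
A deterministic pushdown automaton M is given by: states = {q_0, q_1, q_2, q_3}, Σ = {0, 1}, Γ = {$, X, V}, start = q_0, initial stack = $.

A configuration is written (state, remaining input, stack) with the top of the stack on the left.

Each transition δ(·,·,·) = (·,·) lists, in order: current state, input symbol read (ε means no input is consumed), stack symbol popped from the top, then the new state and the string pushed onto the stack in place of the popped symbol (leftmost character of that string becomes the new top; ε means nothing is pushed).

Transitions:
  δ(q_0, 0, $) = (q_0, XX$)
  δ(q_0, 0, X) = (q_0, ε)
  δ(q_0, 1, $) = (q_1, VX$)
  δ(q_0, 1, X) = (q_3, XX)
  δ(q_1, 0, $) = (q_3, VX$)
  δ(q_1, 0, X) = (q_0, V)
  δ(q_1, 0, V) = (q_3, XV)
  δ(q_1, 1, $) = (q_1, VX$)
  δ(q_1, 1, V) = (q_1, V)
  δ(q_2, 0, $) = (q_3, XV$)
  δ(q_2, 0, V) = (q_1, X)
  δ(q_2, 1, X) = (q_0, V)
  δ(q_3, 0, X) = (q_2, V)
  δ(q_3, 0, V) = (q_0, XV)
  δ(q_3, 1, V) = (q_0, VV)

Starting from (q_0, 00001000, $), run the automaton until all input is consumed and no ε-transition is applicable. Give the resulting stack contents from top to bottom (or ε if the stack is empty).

(q_0, 00001000, $)
  read 0, top $: go to q_0, push XX$ → (q_0, 0001000, XX$)
  read 0, top X: go to q_0, push ε → (q_0, 001000, X$)
  read 0, top X: go to q_0, push ε → (q_0, 01000, $)
  read 0, top $: go to q_0, push XX$ → (q_0, 1000, XX$)
  read 1, top X: go to q_3, push XX → (q_3, 000, XXX$)
  read 0, top X: go to q_2, push V → (q_2, 00, VXX$)
  read 0, top V: go to q_1, push X → (q_1, 0, XXX$)
  read 0, top X: go to q_0, push V → (q_0, ε, VXX$)
All input consumed in state q_0 with stack VXX$.

VXX$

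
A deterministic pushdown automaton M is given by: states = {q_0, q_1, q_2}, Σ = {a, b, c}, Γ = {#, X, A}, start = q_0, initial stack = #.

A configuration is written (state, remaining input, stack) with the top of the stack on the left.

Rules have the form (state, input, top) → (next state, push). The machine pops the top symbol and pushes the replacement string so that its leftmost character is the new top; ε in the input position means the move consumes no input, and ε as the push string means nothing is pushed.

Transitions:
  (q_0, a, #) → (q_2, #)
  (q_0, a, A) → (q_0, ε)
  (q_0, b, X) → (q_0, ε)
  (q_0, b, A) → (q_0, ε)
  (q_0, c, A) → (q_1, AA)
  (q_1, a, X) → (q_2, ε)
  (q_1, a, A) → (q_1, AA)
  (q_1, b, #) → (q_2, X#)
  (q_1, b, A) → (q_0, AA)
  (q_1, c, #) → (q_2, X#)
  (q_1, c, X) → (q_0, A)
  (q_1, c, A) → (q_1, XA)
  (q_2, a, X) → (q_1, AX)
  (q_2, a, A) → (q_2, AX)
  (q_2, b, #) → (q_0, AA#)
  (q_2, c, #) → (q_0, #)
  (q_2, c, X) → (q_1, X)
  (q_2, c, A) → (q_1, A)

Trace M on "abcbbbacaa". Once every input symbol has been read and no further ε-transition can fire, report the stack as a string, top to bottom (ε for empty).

AAAA#

(q_0, abcbbbacaa, #)
  read a, top #: go to q_2, push # → (q_2, bcbbbacaa, #)
  read b, top #: go to q_0, push AA# → (q_0, cbbbacaa, AA#)
  read c, top A: go to q_1, push AA → (q_1, bbbacaa, AAA#)
  read b, top A: go to q_0, push AA → (q_0, bbacaa, AAAA#)
  read b, top A: go to q_0, push ε → (q_0, bacaa, AAA#)
  read b, top A: go to q_0, push ε → (q_0, acaa, AA#)
  read a, top A: go to q_0, push ε → (q_0, caa, A#)
  read c, top A: go to q_1, push AA → (q_1, aa, AA#)
  read a, top A: go to q_1, push AA → (q_1, a, AAA#)
  read a, top A: go to q_1, push AA → (q_1, ε, AAAA#)
All input consumed in state q_1 with stack AAAA#.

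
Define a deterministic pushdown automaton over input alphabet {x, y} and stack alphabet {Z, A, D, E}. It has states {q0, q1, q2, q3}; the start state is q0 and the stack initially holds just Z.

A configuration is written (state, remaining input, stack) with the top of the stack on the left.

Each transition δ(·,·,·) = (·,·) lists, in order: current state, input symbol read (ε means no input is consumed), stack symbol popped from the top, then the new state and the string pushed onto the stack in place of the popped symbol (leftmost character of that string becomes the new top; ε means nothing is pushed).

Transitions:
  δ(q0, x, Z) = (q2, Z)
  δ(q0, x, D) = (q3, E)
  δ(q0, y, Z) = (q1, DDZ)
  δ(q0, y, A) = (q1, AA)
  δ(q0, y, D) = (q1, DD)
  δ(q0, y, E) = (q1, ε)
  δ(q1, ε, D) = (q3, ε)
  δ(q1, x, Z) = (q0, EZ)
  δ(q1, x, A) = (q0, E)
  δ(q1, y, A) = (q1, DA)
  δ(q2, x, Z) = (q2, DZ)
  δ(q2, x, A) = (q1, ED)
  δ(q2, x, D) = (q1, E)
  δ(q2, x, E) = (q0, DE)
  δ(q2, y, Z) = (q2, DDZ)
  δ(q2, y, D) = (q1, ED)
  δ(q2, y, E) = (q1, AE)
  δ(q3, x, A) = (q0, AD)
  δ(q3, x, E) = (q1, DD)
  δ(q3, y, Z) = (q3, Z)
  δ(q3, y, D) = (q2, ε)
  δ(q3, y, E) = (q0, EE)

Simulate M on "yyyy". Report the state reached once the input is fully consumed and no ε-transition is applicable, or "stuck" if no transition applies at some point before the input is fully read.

(q0, yyyy, Z)
  read y, top Z: go to q1, push DDZ → (q1, yyy, DDZ)
  ε-move, top D: go to q3, push ε → (q3, yyy, DZ)
  read y, top D: go to q2, push ε → (q2, yy, Z)
  read y, top Z: go to q2, push DDZ → (q2, y, DDZ)
  read y, top D: go to q1, push ED → (q1, ε, EDDZ)
All input consumed; M is in state q1.

q1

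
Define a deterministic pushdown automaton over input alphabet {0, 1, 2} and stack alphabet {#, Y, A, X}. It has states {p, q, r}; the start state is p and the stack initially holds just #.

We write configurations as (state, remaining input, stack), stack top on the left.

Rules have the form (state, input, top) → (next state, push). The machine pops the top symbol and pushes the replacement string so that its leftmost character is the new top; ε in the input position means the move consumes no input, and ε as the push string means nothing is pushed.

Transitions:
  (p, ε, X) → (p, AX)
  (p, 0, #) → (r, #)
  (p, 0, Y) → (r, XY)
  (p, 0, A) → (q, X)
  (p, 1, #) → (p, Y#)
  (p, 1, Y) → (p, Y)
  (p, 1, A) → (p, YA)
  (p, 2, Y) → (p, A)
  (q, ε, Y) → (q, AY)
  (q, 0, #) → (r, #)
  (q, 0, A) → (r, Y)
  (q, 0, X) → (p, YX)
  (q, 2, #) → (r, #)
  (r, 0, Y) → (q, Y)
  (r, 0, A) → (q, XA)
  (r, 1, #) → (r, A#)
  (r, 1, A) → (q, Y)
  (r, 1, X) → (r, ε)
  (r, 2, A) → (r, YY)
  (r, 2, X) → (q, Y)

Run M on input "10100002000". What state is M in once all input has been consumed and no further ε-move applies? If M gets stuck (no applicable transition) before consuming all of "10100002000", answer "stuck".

stuck

(p, 10100002000, #)
  read 1, top #: go to p, push Y# → (p, 0100002000, Y#)
  read 0, top Y: go to r, push XY → (r, 100002000, XY#)
  read 1, top X: go to r, push ε → (r, 00002000, Y#)
  read 0, top Y: go to q, push Y → (q, 0002000, Y#)
  ε-move, top Y: go to q, push AY → (q, 0002000, AY#)
  read 0, top A: go to r, push Y → (r, 002000, YY#)
  read 0, top Y: go to q, push Y → (q, 02000, YY#)
  ε-move, top Y: go to q, push AY → (q, 02000, AYY#)
  read 0, top A: go to r, push Y → (r, 2000, YYY#)
No transition for (r, 2, top Y); M blocks with input 2000 remaining.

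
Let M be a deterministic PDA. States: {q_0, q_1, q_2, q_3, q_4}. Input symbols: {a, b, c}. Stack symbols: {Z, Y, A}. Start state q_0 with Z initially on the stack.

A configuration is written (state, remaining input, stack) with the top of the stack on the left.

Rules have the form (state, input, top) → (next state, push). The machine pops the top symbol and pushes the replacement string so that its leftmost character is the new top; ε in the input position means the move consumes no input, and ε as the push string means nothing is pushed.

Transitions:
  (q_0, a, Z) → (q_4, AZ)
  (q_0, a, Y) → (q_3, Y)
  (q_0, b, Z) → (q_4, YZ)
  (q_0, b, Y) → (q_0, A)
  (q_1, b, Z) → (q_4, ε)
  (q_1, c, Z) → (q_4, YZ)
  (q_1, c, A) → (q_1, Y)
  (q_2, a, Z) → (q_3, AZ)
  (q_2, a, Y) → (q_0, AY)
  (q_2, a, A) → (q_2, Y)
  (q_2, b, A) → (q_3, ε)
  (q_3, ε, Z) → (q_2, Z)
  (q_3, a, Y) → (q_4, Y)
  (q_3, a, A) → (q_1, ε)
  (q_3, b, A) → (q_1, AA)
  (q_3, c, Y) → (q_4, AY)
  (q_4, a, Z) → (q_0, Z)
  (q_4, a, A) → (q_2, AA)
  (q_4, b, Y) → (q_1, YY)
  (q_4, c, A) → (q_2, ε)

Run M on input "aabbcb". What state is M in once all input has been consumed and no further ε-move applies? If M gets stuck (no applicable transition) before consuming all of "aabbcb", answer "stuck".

(q_0, aabbcb, Z)
  read a, top Z: go to q_4, push AZ → (q_4, abbcb, AZ)
  read a, top A: go to q_2, push AA → (q_2, bbcb, AAZ)
  read b, top A: go to q_3, push ε → (q_3, bcb, AZ)
  read b, top A: go to q_1, push AA → (q_1, cb, AAZ)
  read c, top A: go to q_1, push Y → (q_1, b, YAZ)
No transition for (q_1, b, top Y); M blocks with input b remaining.

stuck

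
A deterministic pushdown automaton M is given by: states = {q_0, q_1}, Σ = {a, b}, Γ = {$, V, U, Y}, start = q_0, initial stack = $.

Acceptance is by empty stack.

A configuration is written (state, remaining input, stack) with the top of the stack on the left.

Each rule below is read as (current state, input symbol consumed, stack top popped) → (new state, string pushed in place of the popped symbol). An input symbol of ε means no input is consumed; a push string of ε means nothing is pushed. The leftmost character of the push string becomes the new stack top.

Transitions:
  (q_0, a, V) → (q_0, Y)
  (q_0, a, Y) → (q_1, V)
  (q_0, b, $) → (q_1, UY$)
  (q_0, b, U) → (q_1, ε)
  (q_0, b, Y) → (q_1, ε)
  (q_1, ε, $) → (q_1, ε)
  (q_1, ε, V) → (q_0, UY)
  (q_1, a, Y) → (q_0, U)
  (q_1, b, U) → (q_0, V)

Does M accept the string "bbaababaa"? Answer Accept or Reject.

Reject

(q_0, bbaababaa, $) ⊢ (q_1, baababaa, UY$) ⊢ (q_0, aababaa, VY$) ⊢ (q_0, ababaa, YY$) ⊢ (q_1, babaa, VY$) ⊢ (q_0, babaa, UYY$) ⊢ (q_1, abaa, YY$) ⊢ (q_0, baa, UY$) ⊢ (q_1, aa, Y$) ⊢ (q_0, a, U$)
No transition applies at (q_0, a, U$); input not fully consumed.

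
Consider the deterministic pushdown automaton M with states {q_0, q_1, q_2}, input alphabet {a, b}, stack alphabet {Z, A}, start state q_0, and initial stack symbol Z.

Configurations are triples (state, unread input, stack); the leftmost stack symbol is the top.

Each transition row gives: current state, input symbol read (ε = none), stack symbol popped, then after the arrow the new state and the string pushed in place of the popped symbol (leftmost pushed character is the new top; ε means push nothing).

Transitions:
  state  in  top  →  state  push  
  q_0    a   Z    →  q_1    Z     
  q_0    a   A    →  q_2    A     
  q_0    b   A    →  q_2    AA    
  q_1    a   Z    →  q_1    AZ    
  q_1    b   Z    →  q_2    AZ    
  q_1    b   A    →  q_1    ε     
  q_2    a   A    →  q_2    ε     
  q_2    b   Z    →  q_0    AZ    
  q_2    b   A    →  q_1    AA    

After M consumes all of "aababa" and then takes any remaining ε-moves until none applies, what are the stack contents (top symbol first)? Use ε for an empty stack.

AZ

(q_0, aababa, Z) ⊢ (q_1, ababa, Z) ⊢ (q_1, baba, AZ) ⊢ (q_1, aba, Z) ⊢ (q_1, ba, AZ) ⊢ (q_1, a, Z) ⊢ (q_1, ε, AZ)
All input consumed in state q_1 with stack AZ.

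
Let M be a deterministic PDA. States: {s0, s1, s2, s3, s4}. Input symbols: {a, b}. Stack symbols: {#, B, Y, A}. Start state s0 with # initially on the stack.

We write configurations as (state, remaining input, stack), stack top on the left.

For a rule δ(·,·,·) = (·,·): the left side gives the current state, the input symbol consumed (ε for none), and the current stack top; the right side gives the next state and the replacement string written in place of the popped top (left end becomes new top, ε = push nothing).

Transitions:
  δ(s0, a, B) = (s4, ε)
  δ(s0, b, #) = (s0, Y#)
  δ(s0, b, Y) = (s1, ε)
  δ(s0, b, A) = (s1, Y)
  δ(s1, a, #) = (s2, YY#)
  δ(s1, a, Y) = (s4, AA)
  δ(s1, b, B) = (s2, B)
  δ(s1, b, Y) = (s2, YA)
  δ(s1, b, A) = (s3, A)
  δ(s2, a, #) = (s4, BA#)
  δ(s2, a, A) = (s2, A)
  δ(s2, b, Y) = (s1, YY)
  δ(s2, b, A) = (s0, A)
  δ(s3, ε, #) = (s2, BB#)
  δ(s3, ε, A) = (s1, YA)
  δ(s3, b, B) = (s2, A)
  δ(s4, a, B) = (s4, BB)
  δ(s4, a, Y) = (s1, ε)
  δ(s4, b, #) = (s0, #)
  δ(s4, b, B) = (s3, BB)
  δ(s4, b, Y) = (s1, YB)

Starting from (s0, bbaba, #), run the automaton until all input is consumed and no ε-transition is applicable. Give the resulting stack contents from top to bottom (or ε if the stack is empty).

AAYY#

(s0, bbaba, #)
  read b, top #: go to s0, push Y# → (s0, baba, Y#)
  read b, top Y: go to s1, push ε → (s1, aba, #)
  read a, top #: go to s2, push YY# → (s2, ba, YY#)
  read b, top Y: go to s1, push YY → (s1, a, YYY#)
  read a, top Y: go to s4, push AA → (s4, ε, AAYY#)
All input consumed in state s4 with stack AAYY#.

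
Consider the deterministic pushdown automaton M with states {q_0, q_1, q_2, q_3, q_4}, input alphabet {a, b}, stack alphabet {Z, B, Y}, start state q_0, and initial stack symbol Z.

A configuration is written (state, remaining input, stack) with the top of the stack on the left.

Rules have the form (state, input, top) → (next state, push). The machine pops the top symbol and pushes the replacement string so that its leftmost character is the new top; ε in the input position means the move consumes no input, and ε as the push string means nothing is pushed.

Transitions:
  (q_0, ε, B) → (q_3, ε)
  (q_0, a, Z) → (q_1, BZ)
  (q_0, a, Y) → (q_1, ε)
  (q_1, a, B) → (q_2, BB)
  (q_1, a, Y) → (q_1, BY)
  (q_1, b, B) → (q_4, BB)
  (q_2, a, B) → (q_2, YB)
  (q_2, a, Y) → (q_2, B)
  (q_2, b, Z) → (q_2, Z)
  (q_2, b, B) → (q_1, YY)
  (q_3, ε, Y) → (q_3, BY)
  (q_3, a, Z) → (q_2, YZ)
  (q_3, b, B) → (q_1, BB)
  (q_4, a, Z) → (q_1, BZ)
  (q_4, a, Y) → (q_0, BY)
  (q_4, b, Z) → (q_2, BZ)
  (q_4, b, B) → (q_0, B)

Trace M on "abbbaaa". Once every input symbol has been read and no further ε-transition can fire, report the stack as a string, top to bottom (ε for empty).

BBBBZ

(q_0, abbbaaa, Z)
  read a, top Z: go to q_1, push BZ → (q_1, bbbaaa, BZ)
  read b, top B: go to q_4, push BB → (q_4, bbaaa, BBZ)
  read b, top B: go to q_0, push B → (q_0, baaa, BBZ)
  ε-move, top B: go to q_3, push ε → (q_3, baaa, BZ)
  read b, top B: go to q_1, push BB → (q_1, aaa, BBZ)
  read a, top B: go to q_2, push BB → (q_2, aa, BBBZ)
  read a, top B: go to q_2, push YB → (q_2, a, YBBBZ)
  read a, top Y: go to q_2, push B → (q_2, ε, BBBBZ)
All input consumed in state q_2 with stack BBBBZ.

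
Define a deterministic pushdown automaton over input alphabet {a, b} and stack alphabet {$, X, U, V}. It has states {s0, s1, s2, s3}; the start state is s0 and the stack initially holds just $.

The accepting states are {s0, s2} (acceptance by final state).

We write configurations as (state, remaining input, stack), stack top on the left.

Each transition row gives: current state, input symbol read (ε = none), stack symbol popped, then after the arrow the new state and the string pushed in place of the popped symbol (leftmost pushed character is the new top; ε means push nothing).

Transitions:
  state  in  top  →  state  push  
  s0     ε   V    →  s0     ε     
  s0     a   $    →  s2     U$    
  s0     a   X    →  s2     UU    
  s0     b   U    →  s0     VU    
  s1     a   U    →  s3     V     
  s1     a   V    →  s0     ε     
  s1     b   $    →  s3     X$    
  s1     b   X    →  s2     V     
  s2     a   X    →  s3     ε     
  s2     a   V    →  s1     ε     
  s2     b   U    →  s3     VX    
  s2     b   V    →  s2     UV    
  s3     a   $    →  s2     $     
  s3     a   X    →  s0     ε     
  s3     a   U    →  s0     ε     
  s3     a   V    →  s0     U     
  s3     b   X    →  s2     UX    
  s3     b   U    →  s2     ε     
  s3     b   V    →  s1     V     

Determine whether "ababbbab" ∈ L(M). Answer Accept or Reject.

(s0, ababbbab, $)
  read a, top $: go to s2, push U$ → (s2, babbbab, U$)
  read b, top U: go to s3, push VX → (s3, abbbab, VX$)
  read a, top V: go to s0, push U → (s0, bbbab, UX$)
  read b, top U: go to s0, push VU → (s0, bbab, VUX$)
  ε-move, top V: go to s0, push ε → (s0, bbab, UX$)
  read b, top U: go to s0, push VU → (s0, bab, VUX$)
  ε-move, top V: go to s0, push ε → (s0, bab, UX$)
  read b, top U: go to s0, push VU → (s0, ab, VUX$)
  ε-move, top V: go to s0, push ε → (s0, ab, UX$)
No transition applies at (s0, ab, UX$); input not fully consumed.

Reject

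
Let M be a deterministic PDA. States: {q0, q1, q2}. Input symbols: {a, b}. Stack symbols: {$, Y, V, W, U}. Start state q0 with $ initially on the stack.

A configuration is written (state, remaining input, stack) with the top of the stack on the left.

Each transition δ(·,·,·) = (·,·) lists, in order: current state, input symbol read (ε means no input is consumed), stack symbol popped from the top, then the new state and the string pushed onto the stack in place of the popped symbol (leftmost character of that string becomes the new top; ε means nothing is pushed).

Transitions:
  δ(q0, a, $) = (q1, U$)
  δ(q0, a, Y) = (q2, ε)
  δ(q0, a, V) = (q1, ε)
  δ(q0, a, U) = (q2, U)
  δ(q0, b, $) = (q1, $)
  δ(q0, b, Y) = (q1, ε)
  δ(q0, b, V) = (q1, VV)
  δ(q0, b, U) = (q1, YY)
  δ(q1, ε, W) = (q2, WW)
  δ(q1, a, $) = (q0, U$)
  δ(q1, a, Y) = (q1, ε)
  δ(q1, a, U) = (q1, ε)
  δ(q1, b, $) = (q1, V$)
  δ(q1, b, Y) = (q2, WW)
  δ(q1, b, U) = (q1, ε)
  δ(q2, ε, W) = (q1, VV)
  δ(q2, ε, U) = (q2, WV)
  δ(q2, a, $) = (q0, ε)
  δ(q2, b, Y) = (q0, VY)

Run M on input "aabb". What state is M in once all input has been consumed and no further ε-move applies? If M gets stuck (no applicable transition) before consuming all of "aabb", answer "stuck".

stuck

(q0, aabb, $) ⊢ (q1, abb, U$) ⊢ (q1, bb, $) ⊢ (q1, b, V$)
No transition for (q1, b, top V); M blocks with input b remaining.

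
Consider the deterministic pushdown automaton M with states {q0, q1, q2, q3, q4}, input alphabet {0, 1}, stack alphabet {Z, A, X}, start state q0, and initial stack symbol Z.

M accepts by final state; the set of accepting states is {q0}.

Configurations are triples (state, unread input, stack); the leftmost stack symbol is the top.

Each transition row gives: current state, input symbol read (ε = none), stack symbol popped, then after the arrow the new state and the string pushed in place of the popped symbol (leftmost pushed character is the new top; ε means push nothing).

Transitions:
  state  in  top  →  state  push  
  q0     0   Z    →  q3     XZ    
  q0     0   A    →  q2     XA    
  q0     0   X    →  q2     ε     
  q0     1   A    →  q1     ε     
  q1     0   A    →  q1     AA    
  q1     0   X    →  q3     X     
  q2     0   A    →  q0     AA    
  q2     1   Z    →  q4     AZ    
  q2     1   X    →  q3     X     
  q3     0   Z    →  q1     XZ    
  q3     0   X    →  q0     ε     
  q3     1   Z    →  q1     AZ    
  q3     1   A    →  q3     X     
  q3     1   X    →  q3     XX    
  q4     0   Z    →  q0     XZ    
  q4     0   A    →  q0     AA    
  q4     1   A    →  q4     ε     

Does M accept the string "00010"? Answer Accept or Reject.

Accept

(q0, 00010, Z) ⊢ (q3, 0010, XZ) ⊢ (q0, 010, Z) ⊢ (q3, 10, XZ) ⊢ (q3, 0, XXZ) ⊢ (q0, ε, XZ)
All input consumed; state q0 ∈ F.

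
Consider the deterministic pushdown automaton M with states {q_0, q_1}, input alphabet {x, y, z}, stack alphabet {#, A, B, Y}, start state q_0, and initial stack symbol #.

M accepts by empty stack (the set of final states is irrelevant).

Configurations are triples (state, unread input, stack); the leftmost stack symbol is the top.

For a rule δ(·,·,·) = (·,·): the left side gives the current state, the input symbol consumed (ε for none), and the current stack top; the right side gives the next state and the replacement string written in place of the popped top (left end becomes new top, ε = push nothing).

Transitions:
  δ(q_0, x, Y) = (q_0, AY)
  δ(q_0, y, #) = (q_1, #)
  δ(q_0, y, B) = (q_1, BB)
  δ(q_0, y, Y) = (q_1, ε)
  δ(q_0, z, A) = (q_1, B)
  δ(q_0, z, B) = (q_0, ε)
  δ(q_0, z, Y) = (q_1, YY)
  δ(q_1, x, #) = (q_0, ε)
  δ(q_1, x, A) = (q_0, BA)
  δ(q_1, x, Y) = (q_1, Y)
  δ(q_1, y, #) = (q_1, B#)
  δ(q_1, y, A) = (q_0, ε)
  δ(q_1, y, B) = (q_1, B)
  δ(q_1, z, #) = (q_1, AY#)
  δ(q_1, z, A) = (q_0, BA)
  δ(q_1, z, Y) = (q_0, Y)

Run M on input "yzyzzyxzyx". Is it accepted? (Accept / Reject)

Accept

(q_0, yzyzzyxzyx, #) ⊢ (q_1, zyzzyxzyx, #) ⊢ (q_1, yzzyxzyx, AY#) ⊢ (q_0, zzyxzyx, Y#) ⊢ (q_1, zyxzyx, YY#) ⊢ (q_0, yxzyx, YY#) ⊢ (q_1, xzyx, Y#) ⊢ (q_1, zyx, Y#) ⊢ (q_0, yx, Y#) ⊢ (q_1, x, #) ⊢ (q_0, ε, ε)
All input consumed and the stack is empty.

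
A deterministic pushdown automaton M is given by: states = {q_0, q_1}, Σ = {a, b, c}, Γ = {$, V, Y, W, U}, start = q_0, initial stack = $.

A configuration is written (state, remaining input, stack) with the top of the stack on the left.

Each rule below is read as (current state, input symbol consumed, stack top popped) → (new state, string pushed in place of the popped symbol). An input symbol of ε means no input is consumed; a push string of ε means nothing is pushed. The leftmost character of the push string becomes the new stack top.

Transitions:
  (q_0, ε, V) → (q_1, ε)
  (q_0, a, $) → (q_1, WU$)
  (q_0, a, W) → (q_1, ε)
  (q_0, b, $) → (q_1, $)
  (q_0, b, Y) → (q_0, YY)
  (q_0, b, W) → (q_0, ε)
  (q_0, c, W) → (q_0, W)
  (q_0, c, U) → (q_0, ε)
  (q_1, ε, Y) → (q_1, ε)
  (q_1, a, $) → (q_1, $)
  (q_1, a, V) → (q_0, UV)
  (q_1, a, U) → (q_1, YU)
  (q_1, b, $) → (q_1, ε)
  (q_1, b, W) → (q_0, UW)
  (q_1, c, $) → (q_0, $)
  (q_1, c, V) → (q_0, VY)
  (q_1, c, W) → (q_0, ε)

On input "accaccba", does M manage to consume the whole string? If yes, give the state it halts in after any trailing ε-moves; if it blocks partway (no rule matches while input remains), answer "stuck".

(q_0, accaccba, $) ⊢ (q_1, ccaccba, WU$) ⊢ (q_0, caccba, U$) ⊢ (q_0, accba, $) ⊢ (q_1, ccba, WU$) ⊢ (q_0, cba, U$) ⊢ (q_0, ba, $) ⊢ (q_1, a, $) ⊢ (q_1, ε, $)
All input consumed; M is in state q_1.

q_1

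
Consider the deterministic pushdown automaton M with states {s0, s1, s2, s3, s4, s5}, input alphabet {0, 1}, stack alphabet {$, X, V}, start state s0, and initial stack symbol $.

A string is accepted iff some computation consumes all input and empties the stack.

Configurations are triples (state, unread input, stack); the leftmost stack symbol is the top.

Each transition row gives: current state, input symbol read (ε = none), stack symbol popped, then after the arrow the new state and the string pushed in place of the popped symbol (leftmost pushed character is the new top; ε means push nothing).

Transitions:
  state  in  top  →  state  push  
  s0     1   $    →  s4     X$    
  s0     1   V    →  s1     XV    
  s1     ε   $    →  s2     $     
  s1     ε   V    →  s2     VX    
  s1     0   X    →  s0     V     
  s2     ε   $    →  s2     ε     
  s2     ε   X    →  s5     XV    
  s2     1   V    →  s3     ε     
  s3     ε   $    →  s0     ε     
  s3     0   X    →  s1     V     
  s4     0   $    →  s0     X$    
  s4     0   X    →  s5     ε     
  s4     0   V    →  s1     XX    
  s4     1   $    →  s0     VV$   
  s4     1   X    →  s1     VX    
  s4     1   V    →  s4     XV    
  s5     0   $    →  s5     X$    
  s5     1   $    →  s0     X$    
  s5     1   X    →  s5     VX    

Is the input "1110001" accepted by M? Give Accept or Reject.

Reject

(s0, 1110001, $)
  read 1, top $: go to s4, push X$ → (s4, 110001, X$)
  read 1, top X: go to s1, push VX → (s1, 10001, VX$)
  ε-move, top V: go to s2, push VX → (s2, 10001, VXX$)
  read 1, top V: go to s3, push ε → (s3, 0001, XX$)
  read 0, top X: go to s1, push V → (s1, 001, VX$)
  ε-move, top V: go to s2, push VX → (s2, 001, VXX$)
No transition applies at (s2, 001, VXX$); input not fully consumed.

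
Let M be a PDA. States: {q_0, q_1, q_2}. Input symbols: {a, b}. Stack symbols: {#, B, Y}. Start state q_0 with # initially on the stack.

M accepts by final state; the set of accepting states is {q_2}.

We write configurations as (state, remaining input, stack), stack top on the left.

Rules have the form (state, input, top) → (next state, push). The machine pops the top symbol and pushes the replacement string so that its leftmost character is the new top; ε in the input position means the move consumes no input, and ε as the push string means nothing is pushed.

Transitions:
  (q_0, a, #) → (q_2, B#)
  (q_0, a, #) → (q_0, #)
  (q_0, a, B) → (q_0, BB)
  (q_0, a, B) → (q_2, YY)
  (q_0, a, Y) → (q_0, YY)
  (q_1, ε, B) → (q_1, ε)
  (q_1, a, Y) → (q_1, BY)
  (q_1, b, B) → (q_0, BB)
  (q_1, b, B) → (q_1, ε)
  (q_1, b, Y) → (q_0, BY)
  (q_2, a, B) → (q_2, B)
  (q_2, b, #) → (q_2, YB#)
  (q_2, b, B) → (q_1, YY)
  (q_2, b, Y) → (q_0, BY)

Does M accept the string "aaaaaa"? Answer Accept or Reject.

Accept

One accepting computation: (q_0, aaaaaa, #) ⊢ (q_2, aaaaa, B#) ⊢ (q_2, aaaa, B#) ⊢ (q_2, aaa, B#) ⊢ (q_2, aa, B#) ⊢ (q_2, a, B#) ⊢ (q_2, ε, B#)
All input consumed and state q_2 ∈ F.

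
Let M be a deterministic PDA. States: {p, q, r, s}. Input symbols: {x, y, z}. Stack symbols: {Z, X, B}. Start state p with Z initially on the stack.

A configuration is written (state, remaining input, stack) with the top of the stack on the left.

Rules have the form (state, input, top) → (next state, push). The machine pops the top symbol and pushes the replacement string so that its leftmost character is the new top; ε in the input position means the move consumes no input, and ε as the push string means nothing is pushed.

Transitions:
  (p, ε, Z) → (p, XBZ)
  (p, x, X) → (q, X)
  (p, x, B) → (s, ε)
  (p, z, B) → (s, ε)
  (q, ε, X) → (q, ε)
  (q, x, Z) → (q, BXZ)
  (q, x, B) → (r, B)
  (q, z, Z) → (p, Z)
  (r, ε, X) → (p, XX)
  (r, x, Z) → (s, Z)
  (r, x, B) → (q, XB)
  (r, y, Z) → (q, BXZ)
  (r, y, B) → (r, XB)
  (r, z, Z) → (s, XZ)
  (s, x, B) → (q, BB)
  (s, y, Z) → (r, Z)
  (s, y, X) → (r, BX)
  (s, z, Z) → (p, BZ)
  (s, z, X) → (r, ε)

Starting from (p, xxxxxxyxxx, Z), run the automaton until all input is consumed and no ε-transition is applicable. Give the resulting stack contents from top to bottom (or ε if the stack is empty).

BZ

(p, xxxxxxyxxx, Z)
  ε-move, top Z: go to p, push XBZ → (p, xxxxxxyxxx, XBZ)
  read x, top X: go to q, push X → (q, xxxxxyxxx, XBZ)
  ε-move, top X: go to q, push ε → (q, xxxxxyxxx, BZ)
  read x, top B: go to r, push B → (r, xxxxyxxx, BZ)
  read x, top B: go to q, push XB → (q, xxxyxxx, XBZ)
  ε-move, top X: go to q, push ε → (q, xxxyxxx, BZ)
  read x, top B: go to r, push B → (r, xxyxxx, BZ)
  read x, top B: go to q, push XB → (q, xyxxx, XBZ)
  ε-move, top X: go to q, push ε → (q, xyxxx, BZ)
  read x, top B: go to r, push B → (r, yxxx, BZ)
  read y, top B: go to r, push XB → (r, xxx, XBZ)
  ε-move, top X: go to p, push XX → (p, xxx, XXBZ)
  read x, top X: go to q, push X → (q, xx, XXBZ)
  ε-move, top X: go to q, push ε → (q, xx, XBZ)
  ε-move, top X: go to q, push ε → (q, xx, BZ)
  read x, top B: go to r, push B → (r, x, BZ)
  read x, top B: go to q, push XB → (q, ε, XBZ)
  ε-move, top X: go to q, push ε → (q, ε, BZ)
All input consumed in state q with stack BZ.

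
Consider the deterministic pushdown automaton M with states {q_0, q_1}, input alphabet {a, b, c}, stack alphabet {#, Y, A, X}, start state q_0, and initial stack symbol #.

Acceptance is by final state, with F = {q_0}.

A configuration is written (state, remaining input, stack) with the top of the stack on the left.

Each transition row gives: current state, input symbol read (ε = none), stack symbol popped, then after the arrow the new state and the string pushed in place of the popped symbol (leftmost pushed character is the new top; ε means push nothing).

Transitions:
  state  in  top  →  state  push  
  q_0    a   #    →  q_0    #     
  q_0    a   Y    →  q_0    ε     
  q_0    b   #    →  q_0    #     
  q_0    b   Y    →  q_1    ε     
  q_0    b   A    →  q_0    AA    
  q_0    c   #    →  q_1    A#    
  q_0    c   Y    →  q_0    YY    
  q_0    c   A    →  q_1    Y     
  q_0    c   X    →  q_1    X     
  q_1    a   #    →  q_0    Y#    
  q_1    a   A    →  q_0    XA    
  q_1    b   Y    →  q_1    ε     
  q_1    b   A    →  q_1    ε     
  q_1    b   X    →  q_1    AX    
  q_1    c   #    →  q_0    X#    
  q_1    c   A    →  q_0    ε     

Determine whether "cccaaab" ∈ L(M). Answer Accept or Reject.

(q_0, cccaaab, #)
  read c, top #: go to q_1, push A# → (q_1, ccaaab, A#)
  read c, top A: go to q_0, push ε → (q_0, caaab, #)
  read c, top #: go to q_1, push A# → (q_1, aaab, A#)
  read a, top A: go to q_0, push XA → (q_0, aab, XA#)
No transition applies at (q_0, aab, XA#); input not fully consumed.

Reject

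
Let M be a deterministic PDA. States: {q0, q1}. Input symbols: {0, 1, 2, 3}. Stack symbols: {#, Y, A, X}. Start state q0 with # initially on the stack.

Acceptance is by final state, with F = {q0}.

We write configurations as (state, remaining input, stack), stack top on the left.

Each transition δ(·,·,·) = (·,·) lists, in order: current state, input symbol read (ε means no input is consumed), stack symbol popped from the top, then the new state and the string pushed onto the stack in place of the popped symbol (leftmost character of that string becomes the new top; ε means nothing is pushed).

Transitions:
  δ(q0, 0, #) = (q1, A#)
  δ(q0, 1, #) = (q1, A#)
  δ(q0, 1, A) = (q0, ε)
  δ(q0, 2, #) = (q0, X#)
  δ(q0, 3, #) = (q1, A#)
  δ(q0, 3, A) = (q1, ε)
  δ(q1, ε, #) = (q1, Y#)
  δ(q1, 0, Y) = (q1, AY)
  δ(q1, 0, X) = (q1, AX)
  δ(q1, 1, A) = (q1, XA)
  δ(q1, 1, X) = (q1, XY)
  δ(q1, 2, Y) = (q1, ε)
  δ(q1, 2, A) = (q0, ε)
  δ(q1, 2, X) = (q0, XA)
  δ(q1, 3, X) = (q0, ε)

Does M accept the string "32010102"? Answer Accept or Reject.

Accept

(q0, 32010102, #)
  read 3, top #: go to q1, push A# → (q1, 2010102, A#)
  read 2, top A: go to q0, push ε → (q0, 010102, #)
  read 0, top #: go to q1, push A# → (q1, 10102, A#)
  read 1, top A: go to q1, push XA → (q1, 0102, XA#)
  read 0, top X: go to q1, push AX → (q1, 102, AXA#)
  read 1, top A: go to q1, push XA → (q1, 02, XAXA#)
  read 0, top X: go to q1, push AX → (q1, 2, AXAXA#)
  read 2, top A: go to q0, push ε → (q0, ε, XAXA#)
All input consumed; state q0 ∈ F.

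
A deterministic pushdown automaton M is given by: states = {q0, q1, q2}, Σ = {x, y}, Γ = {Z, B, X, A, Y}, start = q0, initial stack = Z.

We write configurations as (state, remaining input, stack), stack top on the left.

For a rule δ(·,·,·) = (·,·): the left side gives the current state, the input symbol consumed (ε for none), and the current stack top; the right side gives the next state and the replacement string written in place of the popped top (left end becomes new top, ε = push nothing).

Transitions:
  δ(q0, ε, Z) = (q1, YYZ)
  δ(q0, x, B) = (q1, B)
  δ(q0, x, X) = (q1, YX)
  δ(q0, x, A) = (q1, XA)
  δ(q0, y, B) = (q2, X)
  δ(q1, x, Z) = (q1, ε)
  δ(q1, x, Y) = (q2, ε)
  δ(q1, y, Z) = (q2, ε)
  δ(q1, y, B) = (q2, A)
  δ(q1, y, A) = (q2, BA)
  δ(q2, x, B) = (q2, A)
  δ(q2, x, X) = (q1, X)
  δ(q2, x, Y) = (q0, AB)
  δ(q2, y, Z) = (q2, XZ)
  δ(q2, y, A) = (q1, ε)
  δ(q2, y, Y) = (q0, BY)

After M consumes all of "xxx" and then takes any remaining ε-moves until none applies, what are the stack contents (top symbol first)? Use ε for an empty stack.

(q0, xxx, Z)
  ε-move, top Z: go to q1, push YYZ → (q1, xxx, YYZ)
  read x, top Y: go to q2, push ε → (q2, xx, YZ)
  read x, top Y: go to q0, push AB → (q0, x, ABZ)
  read x, top A: go to q1, push XA → (q1, ε, XABZ)
All input consumed in state q1 with stack XABZ.

XABZ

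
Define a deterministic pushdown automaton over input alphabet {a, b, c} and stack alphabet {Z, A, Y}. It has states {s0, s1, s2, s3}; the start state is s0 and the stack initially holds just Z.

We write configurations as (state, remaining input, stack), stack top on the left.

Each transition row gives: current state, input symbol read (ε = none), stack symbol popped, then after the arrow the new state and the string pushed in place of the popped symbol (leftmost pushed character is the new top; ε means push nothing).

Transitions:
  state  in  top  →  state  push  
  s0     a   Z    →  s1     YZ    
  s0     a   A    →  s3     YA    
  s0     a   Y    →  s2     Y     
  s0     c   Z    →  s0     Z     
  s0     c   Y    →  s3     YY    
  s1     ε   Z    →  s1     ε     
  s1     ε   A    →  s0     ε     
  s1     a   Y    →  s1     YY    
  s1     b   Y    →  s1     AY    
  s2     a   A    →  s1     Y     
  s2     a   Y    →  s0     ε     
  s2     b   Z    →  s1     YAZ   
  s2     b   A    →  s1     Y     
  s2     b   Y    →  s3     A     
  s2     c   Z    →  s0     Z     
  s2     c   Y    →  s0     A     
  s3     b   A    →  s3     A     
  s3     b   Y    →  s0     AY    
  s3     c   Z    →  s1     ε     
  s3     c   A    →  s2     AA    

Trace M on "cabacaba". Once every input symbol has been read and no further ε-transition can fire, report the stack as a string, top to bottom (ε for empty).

YAYAZ

(s0, cabacaba, Z)
  read c, top Z: go to s0, push Z → (s0, abacaba, Z)
  read a, top Z: go to s1, push YZ → (s1, bacaba, YZ)
  read b, top Y: go to s1, push AY → (s1, acaba, AYZ)
  ε-move, top A: go to s0, push ε → (s0, acaba, YZ)
  read a, top Y: go to s2, push Y → (s2, caba, YZ)
  read c, top Y: go to s0, push A → (s0, aba, AZ)
  read a, top A: go to s3, push YA → (s3, ba, YAZ)
  read b, top Y: go to s0, push AY → (s0, a, AYAZ)
  read a, top A: go to s3, push YA → (s3, ε, YAYAZ)
All input consumed in state s3 with stack YAYAZ.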